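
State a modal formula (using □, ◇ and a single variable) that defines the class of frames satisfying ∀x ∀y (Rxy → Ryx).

s → □◇s

A defining formula is s → □◇s (the B axiom).
Suppose s→□◇s is valid. Take Rxy and set V(s)={x}. Then s at x, so □◇s at x, so ◇s at y, so some z with Ryz has s; z=x, i.e. Ryx.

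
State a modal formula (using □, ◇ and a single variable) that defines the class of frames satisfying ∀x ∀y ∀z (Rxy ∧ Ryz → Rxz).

□p → □□p

The condition is transitivity. The 4 schema □p → □□p defines it.
Suppose □p→□□p is valid. Take Rxy, Ryz and set V(p)={w : Rxw}. Then □p at x, so □□p at x, so □p at y, so p at z, i.e. Rxz.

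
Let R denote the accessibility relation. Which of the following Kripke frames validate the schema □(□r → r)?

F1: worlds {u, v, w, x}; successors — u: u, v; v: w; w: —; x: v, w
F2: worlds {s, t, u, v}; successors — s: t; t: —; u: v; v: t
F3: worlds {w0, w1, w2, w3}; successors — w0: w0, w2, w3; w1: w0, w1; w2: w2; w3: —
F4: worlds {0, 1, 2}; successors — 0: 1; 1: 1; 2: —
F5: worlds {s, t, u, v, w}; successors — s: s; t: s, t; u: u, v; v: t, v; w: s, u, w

F4, F5

This is the axiom for shift-reflexivity; its first-order frame correspondent is ∀x ∀y (Rxy → Ryy).
F1: fails — Ruv but not Rvv.
F2: fails — Ruv but not Rvv.
F3: fails — Rw0w3 but not Rw3w3.
F4: ✓.
F5: ✓.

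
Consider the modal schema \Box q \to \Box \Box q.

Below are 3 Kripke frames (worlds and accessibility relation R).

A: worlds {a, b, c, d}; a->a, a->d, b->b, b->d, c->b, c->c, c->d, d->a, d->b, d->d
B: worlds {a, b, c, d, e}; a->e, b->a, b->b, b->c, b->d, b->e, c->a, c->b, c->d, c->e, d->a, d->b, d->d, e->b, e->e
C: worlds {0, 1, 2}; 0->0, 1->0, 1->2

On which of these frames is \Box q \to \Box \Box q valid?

Frame correspondent (Sahlqvist): \forall x \forall y \forall z (Rxy \wedge Ryz \to Rxz) — i.e. transitivity.
A: fails — Rcd and Rda but not Rca.
B: fails — Reb and Rbc but not Rec.
C: condition met.

C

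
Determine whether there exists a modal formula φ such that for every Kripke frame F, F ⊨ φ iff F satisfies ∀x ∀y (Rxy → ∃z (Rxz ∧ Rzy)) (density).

Definable; □□p → □p defines it

Yes: it is density, defined by the C4 schema □□p → □p.
Suppose □□p→□p is valid. Take Rxy and set V(p)={w : xR²w}. Then □□p at x, so □p at x, so p at y, i.e. ∃z(Rxz∧Rzy).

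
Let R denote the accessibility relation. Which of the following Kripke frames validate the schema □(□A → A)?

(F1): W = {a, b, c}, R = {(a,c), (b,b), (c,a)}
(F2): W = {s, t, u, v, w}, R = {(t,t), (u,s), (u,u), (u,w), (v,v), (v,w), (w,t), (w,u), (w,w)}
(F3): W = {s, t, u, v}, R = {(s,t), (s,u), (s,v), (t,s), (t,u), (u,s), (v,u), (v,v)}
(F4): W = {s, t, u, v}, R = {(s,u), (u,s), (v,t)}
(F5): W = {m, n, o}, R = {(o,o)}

The schema corresponds to shift-reflexivity: ∀x ∀y (Rxy → Ryy).
(F1): fails — Rac but not Rcc.
(F2): fails — Rus but not Rss.
(F3): fails — Rus but not Rss.
(F4): fails — Rsu but not Ruu.
(F5): ✓.
Valid on: (F5).

(F5)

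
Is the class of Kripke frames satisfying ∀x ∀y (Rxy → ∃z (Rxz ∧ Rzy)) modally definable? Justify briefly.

Yes: it is density, defined by the C4 schema □□q → □q.

Yes — defined by □□q → □q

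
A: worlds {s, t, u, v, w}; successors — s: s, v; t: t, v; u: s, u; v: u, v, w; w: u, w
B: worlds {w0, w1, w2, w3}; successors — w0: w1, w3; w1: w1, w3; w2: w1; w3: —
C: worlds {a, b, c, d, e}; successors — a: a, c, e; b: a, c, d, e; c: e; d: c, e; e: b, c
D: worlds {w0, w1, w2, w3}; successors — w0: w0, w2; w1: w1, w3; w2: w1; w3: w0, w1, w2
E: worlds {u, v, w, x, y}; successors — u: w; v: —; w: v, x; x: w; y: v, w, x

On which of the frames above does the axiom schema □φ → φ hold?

A

The schema corresponds to reflexivity: ∀x Rxx.
A: satisfies the condition.
B: fails — world w0 does not see itself.
C: fails — world b does not see itself.
D: fails — world w2 does not see itself.
E: fails — world u does not see itself.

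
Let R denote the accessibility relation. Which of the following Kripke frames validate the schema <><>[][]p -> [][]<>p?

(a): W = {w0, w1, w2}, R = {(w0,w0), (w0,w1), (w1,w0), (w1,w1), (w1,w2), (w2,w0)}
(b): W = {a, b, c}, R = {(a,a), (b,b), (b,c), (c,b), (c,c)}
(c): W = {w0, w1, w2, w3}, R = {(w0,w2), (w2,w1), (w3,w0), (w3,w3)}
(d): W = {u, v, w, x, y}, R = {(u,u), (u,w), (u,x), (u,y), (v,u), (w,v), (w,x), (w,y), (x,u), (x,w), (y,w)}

(a), (b)

The schema corresponds to a generalized confluence (Geach) condition: forall x forall y forall z ((x R^2 y & x R^2 z) -> exists w (y R^2 w & zRw)).
(a): condition met.
(b): condition met.
(c): fails — w0R²w1, w0R²w1 but no w with w1R²w and w1Rw.
(d): fails — uR²w, uR²w but no t with wR²t and wRt.
Valid on: (a), (b).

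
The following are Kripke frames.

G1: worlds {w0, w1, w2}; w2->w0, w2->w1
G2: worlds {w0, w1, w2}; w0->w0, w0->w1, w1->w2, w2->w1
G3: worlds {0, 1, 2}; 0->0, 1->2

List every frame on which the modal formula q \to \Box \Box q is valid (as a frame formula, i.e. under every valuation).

G1, G3

Frame correspondent (Sahlqvist): \forall x \forall z (x R^2 z \to \exists w (x = w \wedge z = w)) — i.e. a generalized confluence (Geach) condition.
G1: satisfies the condition.
G2: fails — w0R²w1 but w0 ≠ w1.
G3: satisfies the condition.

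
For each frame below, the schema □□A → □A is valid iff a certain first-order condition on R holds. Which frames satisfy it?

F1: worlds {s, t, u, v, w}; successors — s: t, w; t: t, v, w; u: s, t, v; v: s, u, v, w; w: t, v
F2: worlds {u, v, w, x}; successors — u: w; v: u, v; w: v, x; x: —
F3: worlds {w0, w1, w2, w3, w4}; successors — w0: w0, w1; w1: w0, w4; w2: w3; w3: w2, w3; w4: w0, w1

This is the axiom for density; its first-order frame correspondent is ∀x ∀y (Rxy → ∃z (Rxz ∧ Rzy)).
F1: ✓.
F2: fails — Ruw but no z with Ruz and Rzw.
F3: fails — Rw1w4 but no z with Rw1z and Rzw4.

F1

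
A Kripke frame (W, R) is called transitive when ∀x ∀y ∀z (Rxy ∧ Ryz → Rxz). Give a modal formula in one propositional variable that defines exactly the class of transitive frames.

A defining formula is □q → □□q (the 4 axiom).
Suppose □q→□□q is valid. Take Rxy, Ryz and set V(q)={w : Rxw}. Then □q at x, so □□q at x, so □q at y, so q at z, i.e. Rxz.

□q → □□q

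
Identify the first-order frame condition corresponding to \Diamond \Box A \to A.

symmetry

This is frame-equivalent to A → □◇A (substitute ¬A for A and contrapose).
Suppose A→□◇A is valid. Take Rxy and set V(A)={x}. Then A at x, so □◇A at x, so ◇A at y, so some z with Ryz has A; z=x, i.e. Ryx.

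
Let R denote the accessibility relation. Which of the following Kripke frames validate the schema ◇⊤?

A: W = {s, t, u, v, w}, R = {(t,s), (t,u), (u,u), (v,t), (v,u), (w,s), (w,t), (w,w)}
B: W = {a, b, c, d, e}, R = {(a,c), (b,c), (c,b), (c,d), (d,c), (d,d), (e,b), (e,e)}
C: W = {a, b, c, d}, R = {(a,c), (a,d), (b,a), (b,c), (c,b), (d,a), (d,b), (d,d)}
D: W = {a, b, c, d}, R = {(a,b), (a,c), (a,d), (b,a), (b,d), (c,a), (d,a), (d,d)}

This is the axiom for seriality; its first-order frame correspondent is ∀x ∃y Rxy.
A: fails — world s has no successor.
B: ✓.
C: ✓.
D: ✓.

B, C, D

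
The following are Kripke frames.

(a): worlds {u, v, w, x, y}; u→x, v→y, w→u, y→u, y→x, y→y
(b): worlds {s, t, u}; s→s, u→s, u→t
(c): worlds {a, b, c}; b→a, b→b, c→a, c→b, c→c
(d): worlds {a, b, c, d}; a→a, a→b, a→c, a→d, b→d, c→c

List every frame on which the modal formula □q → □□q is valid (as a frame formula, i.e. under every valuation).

(b), (c), (d)

Frame correspondent (Sahlqvist): ∀x ∀y ∀z (Rxy ∧ Ryz → Rxz) — i.e. transitivity.
(a): fails — Rwu and Rux but not Rwx.
(b): holds.
(c): holds.
(d): holds.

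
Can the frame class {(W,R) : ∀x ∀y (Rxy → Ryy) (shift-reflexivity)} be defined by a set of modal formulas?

Yes — defined by □(□q → q)

The condition is shift-reflexivity. A defining modal formula is □(□q → q).
Suppose □(□q→q) is valid. Take Rxy and set V(q)={w : Ryw}. Then at y, □q holds; since □(□q→q) at x, □q→q at y, so q at y, i.e. Ryy.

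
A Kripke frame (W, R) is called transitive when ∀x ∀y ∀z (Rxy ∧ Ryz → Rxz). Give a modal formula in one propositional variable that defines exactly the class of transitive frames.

□p → □□p

This is transitivity; the standard corresponding axiom is 4: □p → □□p.
Suppose □p→□□p is valid. Take Rxy, Ryz and set V(p)={w : Rxw}. Then □p at x, so □□p at x, so □p at y, so p at z, i.e. Rxz.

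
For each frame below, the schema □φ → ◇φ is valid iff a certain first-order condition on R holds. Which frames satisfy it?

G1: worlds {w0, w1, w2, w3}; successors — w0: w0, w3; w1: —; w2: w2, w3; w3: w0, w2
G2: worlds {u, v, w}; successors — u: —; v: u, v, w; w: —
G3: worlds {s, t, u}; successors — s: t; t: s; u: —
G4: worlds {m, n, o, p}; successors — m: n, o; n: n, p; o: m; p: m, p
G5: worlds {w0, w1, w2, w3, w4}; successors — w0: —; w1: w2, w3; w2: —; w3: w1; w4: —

This is the axiom for seriality; its first-order frame correspondent is ∀x ∃y Rxy.
G1: fails — world w1 has no successor.
G2: fails — world u has no successor.
G3: fails — world u has no successor.
G4: condition met.
G5: fails — world w0 has no successor.

G4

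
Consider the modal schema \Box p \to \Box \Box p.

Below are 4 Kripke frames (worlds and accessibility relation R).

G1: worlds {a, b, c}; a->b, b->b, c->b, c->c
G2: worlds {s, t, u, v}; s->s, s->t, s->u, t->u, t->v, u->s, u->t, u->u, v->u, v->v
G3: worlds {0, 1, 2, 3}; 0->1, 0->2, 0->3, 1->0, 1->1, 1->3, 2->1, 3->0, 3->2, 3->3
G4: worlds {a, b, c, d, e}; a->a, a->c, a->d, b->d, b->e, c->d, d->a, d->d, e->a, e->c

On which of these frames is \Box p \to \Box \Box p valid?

This is the axiom for transitivity; its first-order frame correspondent is \forall x \forall y \forall z (Rxy \wedge Ryz \to Rxz).
G1: ✓.
G2: fails — Rut and Rtv but not Ruv.
G3: fails — R10 and R02 but not R12.
G4: fails — Rcd and Rda but not Rca.
Valid on: G1.

G1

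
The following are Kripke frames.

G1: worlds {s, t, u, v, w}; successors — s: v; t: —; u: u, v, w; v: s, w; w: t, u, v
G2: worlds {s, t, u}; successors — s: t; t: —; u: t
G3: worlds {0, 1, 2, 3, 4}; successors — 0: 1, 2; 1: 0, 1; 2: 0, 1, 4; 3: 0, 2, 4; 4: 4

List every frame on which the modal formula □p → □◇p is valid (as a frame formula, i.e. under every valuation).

This is the axiom for a generalized confluence (Geach) condition; its first-order frame correspondent is ∀x ∀z (xRz → ∃w (xRw ∧ zRw)).
G1: fails — sRv but no w* with sRw* and vRw*.
G2: fails — sRt but no w with sRw and tRw.
G3: holds.
Valid on: G3.

G3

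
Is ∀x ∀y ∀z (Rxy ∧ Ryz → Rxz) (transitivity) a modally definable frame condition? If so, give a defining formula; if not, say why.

The condition is transitivity. A defining modal formula is □q → □□q.
Suppose □q→□□q is valid. Take Rxy, Ryz and set V(q)={w : Rxw}. Then □q at x, so □□q at x, so □q at y, so q at z, i.e. Rxz.

Definable; □q → □□q defines it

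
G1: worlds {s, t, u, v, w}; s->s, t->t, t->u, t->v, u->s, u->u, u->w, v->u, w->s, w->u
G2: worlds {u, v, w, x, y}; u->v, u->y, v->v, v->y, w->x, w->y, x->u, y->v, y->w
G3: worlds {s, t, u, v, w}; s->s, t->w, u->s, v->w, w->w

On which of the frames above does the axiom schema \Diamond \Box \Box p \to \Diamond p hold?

G1, G3

This is the axiom for a generalized confluence (Geach) condition; its first-order frame correspondent is \forall x \forall y (xRy \to \exists w (y R^2 w \wedge xRw)).
G1: condition met.
G2: fails — xRu but no t with uR²t and xRt.
G3: condition met.
Valid on: G1, G3.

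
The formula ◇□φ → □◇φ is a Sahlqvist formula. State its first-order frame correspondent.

Suppose ◇□φ→□◇φ is valid. Take Rxy, Rxz and set V(φ)={w : Ryw}. Then □φ at y so ◇□φ at x, so □◇φ at x, so ◇φ at z, giving w with Rzw and Ryw.
The converse is a direct semantic check.
So the correspondent is convergence.

convergence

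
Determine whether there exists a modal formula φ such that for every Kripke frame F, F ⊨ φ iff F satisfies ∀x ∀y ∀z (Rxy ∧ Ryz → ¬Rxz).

No

Any modally definable frame class is closed under surjective bounded morphisms.
The 3-cycle (worlds a,b,c with a→b→c→a) is intransitive. Mapping every world to a single reflexive point • is a surjective bounded morphism; the reflexive point is not intransitive (R••∧R•• but R••).
Hence intransitivity is not modally definable.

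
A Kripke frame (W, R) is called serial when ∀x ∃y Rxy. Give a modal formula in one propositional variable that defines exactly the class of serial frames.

□s → ◇s

A defining formula is □s → ◇s (the D axiom).
Suppose □s→◇s is valid. At any x set V(s)=W. Then □s at x, so ◇s at x, so x has a successor.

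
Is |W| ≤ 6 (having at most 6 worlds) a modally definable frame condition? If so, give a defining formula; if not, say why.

If a class were modally definable it would be closed under disjoint unions (Goldblatt–Thomason).
Any modal formula valid on each of 7 disjoint one-world frames is valid on their disjoint union (validity is preserved under disjoint unions). Each one-world frame has |W|=1≤6, but the union has |W|=7.
So the class is not modally definable.

No — not modally definable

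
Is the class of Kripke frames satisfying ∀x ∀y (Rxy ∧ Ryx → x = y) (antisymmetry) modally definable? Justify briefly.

If a class were modally definable it would be closed under surjective bounded morphisms (Goldblatt–Thomason).
The 4-cycle (worlds 0,1,2,3 with 0→1→2→3→0) is antisymmetric. Sending even-indexed worlds to a and odd-indexed worlds to b is a surjective bounded morphism onto the two-world frame with a↔b, which is not antisymmetric.
Hence antisymmetry is not modally definable.

No — not modally definable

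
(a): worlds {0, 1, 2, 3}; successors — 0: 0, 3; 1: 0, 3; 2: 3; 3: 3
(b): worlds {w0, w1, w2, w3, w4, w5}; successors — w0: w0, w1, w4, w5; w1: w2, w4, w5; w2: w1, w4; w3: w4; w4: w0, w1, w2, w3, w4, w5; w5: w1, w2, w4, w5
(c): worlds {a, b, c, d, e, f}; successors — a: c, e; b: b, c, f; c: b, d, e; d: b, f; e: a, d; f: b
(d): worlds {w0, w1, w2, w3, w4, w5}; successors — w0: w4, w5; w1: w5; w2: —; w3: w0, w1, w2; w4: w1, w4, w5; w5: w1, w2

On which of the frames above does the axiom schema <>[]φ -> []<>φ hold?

(a), (b)

This is the axiom for convergence; its first-order frame correspondent is forall x forall y forall z (Rxy & Rxz -> exists w (Ryw & Rzw)).
(a): holds.
(b): holds.
(c): fails — Rcd and Rce but d and e have no common successor.
(d): fails — Rw3w1 and Rw3w2 but w1 and w2 have no common successor.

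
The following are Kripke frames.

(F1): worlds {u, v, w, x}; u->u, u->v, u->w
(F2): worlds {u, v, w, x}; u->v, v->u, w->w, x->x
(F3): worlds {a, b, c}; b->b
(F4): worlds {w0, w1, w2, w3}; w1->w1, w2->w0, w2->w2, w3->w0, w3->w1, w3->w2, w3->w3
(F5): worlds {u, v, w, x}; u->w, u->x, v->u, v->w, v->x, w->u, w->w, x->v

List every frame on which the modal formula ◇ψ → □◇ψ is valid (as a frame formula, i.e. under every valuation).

(F3)

This is the axiom for the Euclidean property; its first-order frame correspondent is ∀x ∀y ∀z (Rxy ∧ Rxz → Ryz).
(F1): fails — Ruv and Ruv but not Rvv.
(F2): fails — Ruv and Ruv but not Rvv.
(F3): ✓.
(F4): fails — Rw2w0 and Rw2w2 but not Rw0w2.
(F5): fails — Ruw and Rux but not Rwx.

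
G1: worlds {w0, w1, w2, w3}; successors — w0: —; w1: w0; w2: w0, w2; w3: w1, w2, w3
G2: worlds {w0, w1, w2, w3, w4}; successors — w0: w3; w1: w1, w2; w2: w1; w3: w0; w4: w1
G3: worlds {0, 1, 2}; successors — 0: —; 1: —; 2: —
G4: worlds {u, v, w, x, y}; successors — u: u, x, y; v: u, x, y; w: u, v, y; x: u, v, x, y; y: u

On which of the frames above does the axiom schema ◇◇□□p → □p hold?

G3

Frame correspondent (Sahlqvist): ∀x ∀y ∀z ((xR²y ∧ xRz) → ∃w (yR²w ∧ z = w)) — i.e. a generalized confluence (Geach) condition.
G1: fails — w2R²w0, w2Rw0 but no w with w0R²w and w0=w.
G2: fails — w0R²w0, w0Rw3 but no w with w0R²w and w3=w.
G3: condition met.
G4: fails — wR²y, wRv but no t with yR²t and v=t.
Valid on: G3.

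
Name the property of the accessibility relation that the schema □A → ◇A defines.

Seriality

Suppose □A→◇A is valid. At any x set V(A)=W. Then □A at x, so ◇A at x, so x has a successor.
The converse is a direct semantic check.
Frame condition: ∀x ∃y Rxy.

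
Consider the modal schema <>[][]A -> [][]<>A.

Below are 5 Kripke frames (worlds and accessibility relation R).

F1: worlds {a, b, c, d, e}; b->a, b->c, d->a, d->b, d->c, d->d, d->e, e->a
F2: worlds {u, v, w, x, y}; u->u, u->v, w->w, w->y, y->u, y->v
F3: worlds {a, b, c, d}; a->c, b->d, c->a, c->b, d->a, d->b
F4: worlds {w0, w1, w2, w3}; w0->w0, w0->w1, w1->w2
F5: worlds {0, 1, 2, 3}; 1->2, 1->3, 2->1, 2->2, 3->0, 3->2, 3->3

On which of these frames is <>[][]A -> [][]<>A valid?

The schema corresponds to a generalized confluence (Geach) condition: forall x forall y forall z ((xRy & x R^2 z) -> exists w (y R^2 w & zRw)).
F1: fails — dRa, dR²a but no w with aR²w and aRw.
F2: fails — uRu, uR²v but no t with uR²t and vRt.
F3: condition met.
F4: fails — w0Rw0, w0R²w2 but no w with w0R²w and w2Rw.
F5: fails — 1R2, 1R²0 but no w with 2R²w and 0Rw.
Valid on: F3.

F3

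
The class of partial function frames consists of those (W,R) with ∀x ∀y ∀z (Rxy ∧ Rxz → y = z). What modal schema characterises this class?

A defining formula is ◇s → □s (the CD axiom).
Suppose ◇s→□s is valid. Take Rxy, Rxz and set V(s)={y}. Then ◇s at x, so □s at x, so s at z, i.e. z=y.

◇s → □s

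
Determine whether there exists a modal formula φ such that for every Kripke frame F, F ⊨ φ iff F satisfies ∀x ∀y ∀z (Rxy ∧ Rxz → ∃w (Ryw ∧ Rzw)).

The condition is convergence. A defining modal formula is ◇□r → □◇r.
Suppose ◇□r→□◇r is valid. Take Rxy, Rxz and set V(r)={w : Ryw}. Then □r at y so ◇□r at x, so □◇r at x, so ◇r at z, giving w with Rzw and Ryw.

Yes — defined by ◇□r → □◇r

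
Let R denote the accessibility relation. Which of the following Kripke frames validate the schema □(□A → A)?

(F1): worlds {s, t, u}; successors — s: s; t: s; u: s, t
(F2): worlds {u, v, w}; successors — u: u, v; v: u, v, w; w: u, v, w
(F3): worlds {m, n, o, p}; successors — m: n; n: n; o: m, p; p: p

(F2)

This is the axiom for shift-reflexivity; its first-order frame correspondent is ∀x ∀y (Rxy → Ryy).
(F1): fails — Rut but not Rtt.
(F2): satisfies the condition.
(F3): fails — Rom but not Rmm.
Valid on: (F2).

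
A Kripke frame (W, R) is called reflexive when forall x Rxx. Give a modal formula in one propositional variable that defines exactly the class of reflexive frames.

This is reflexivity; the standard corresponding axiom is T: □p → p.
Suppose □p→p is valid. At any x set V(p)={w : Rxw}. Then □p holds at x, so p holds at x, i.e. Rxx.

□p → p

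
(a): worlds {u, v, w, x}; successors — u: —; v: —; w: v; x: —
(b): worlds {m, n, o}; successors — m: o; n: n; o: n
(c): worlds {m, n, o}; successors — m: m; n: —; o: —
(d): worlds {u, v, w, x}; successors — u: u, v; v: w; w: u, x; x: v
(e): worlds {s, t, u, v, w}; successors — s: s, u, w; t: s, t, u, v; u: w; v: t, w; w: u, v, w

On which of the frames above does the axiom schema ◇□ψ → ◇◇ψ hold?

(b), (c), (d), (e)

Frame correspondent (Sahlqvist): ∀x ∀y (xRy → ∃w (yRw ∧ xR²w)) — i.e. a generalized confluence (Geach) condition.
(a): fails — wRv but no t with vRt and wR²t.
(b): ✓.
(c): ✓.
(d): ✓.
(e): ✓.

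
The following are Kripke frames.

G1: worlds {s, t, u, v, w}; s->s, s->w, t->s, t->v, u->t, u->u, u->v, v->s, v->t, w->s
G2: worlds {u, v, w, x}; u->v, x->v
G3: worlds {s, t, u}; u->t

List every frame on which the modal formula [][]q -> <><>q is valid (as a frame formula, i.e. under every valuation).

This is the axiom for a generalized confluence (Geach) condition; its first-order frame correspondent is forall x exists w (x R^2 w & x R^2 w).
G1: condition met.
G2: fails — at u but no t with uR²t and uR²t.
G3: fails — at s but no w with sR²w and sR²w.

G1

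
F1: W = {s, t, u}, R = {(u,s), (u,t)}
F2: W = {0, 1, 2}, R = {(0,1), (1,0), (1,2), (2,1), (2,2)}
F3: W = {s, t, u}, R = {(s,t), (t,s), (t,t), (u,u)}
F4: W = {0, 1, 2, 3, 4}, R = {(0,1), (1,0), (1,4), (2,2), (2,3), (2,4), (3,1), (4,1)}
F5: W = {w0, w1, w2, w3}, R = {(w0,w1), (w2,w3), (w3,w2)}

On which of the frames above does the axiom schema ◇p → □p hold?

Frame correspondent (Sahlqvist): ∀x ∀y ∀z (Rxy ∧ Rxz → y = z) — i.e. partial functionality.
F1: fails — u sees both s and t.
F2: fails — 1 sees both 0 and 2.
F3: fails — t sees both s and t.
F4: fails — 1 sees both 0 and 4.
F5: condition met.

F5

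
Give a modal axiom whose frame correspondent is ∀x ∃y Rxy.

□s → ◇s

The condition is seriality. The D schema □s → ◇s defines it.
Suppose □s→◇s is valid. At any x set V(s)=W. Then □s at x, so ◇s at x, so x has a successor.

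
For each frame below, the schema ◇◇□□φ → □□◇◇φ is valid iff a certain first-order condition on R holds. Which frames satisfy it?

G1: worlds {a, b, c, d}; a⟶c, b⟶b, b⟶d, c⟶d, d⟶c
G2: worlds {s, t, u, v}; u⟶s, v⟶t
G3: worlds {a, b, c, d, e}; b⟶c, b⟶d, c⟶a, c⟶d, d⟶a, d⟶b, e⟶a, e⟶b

This is the axiom for a generalized confluence (Geach) condition; its first-order frame correspondent is ∀x ∀y ∀z ((xR²y ∧ xR²z) → ∃w (yR²w ∧ zR²w)).
G1: fails — bR²c, bR²d but no w with cR²w and dR²w.
G2: condition met.
G3: fails — bR²a, bR²a but no w with aR²w and aR²w.

G2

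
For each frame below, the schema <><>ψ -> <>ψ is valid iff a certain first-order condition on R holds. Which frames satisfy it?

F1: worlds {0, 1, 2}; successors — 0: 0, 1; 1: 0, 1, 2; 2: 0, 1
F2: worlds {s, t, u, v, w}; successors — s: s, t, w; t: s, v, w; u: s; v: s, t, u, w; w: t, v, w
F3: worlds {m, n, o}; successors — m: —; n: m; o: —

Frame correspondent (Sahlqvist): forall x forall y forall z (Rxy & Ryz -> Rxz) — i.e. transitivity.
F1: fails — R01 and R12 but not R02.
F2: fails — Rwt and Rts but not Rws.
F3: condition met.

F3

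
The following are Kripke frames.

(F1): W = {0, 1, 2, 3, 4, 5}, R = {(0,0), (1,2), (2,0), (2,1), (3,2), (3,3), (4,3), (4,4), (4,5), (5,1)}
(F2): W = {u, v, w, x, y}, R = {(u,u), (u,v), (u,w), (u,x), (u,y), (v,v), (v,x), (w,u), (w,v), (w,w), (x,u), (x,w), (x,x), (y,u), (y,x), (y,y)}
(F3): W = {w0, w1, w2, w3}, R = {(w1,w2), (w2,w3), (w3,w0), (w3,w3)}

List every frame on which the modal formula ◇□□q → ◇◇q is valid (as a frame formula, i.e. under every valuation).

Frame correspondent (Sahlqvist): ∀x ∀y (xRy → ∃w (yR²w ∧ xR²w)) — i.e. a generalized confluence (Geach) condition.
(F1): fails — 5R1 but no w with 1R²w and 5R²w.
(F2): ✓.
(F3): fails — w3Rw0 but no w with w0R²w and w3R²w.
Valid on: (F2).

(F2)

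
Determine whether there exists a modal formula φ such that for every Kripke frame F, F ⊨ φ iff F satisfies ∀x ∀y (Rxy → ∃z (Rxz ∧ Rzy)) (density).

The condition is density. A defining modal formula is □□r → □r.
Suppose □□r→□r is valid. Take Rxy and set V(r)={w : xR²w}. Then □□r at x, so □r at x, so r at y, i.e. ∃z(Rxz∧Rzy).

Definable; □□r → □r defines it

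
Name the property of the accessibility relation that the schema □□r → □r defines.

Suppose □□r→□r is valid. Take Rxy and set V(r)={w : xR²w}. Then □□r at x, so □r at x, so r at y, i.e. ∃z(Rxz∧Rzy).
The converse is a direct semantic check.
So the correspondent is density.

density: ∀x ∀y (Rxy → ∃z (Rxz ∧ Rzy))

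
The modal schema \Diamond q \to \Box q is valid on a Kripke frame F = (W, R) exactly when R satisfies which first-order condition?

Suppose ◇q→□q is valid. Take Rxy, Rxz and set V(q)={y}. Then ◇q at x, so □q at x, so q at z, i.e. z=y.
The converse is a direct semantic check.
Frame condition: \forall x \forall y \forall z (Rxy \wedge Rxz \to y = z).

partial functionality: \forall x \forall y \forall z (Rxy \wedge Rxz \to y = z)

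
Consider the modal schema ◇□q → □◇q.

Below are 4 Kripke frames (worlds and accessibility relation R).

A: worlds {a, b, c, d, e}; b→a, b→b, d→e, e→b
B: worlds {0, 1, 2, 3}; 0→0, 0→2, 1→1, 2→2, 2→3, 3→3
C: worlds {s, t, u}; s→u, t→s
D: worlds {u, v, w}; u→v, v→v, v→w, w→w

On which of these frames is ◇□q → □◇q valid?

B, D

This is the axiom for convergence; its first-order frame correspondent is ∀x ∀y ∀z (Rxy ∧ Rxz → ∃w (Ryw ∧ Rzw)).
A: fails — Rba and Rba but a and a have no common successor.
B: ✓.
C: fails — Rsu and Rsu but u and u have no common successor.
D: ✓.
Valid on: B, D.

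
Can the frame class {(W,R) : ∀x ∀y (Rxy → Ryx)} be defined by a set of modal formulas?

This is a Sahlqvist condition; the B axiom q → □◇q defines it.
Suppose q→□◇q is valid. Take Rxy and set V(q)={x}. Then q at x, so □◇q at x, so ◇q at y, so some z with Ryz has q; z=x, i.e. Ryx.

Definable; q → □◇q defines it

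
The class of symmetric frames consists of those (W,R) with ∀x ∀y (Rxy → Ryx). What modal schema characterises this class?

A defining formula is s → □◇s (the B axiom).

s → □◇s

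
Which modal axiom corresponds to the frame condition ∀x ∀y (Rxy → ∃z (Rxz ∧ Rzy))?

□□q → □q

The condition is density. The C4 schema □□q → □q defines it.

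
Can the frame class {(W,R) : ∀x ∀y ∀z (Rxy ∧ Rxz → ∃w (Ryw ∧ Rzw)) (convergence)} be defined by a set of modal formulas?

The condition is convergence. A defining modal formula is ◇□p → □◇p.
Suppose ◇□p→□◇p is valid. Take Rxy, Rxz and set V(p)={w : Ryw}. Then □p at y so ◇□p at x, so □◇p at x, so ◇p at z, giving w with Rzw and Ryw.

Yes, by ◇□p → □◇p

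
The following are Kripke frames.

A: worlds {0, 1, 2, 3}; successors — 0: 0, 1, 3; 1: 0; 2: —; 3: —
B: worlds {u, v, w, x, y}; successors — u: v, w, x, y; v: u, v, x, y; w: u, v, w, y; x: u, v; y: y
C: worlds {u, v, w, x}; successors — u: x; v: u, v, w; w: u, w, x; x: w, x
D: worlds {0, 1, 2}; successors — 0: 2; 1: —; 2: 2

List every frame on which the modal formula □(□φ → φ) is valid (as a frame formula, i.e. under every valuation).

D

This is the axiom for shift-reflexivity; its first-order frame correspondent is ∀x ∀y (Rxy → Ryy).
A: fails — R01 but not R11.
B: fails — Rwu but not Ruu.
C: fails — Rwu but not Ruu.
D: holds.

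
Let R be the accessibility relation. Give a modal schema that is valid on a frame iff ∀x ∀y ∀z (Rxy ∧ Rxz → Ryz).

◇p → □◇p

A defining formula is ◇p → □◇p (the 5 axiom).
Suppose ◇p→□◇p is valid. Take Rxy, Rxz and set V(p)={y}. Then ◇p at x, so □◇p at x, so ◇p at z, so some w with Rzw has p; w=y, i.e. Rzy. By symmetry of the argument, Ryz.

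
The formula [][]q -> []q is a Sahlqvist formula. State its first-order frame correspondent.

Suppose □□q→□q is valid. Take Rxy and set V(q)={w : xR²w}. Then □□q at x, so □q at x, so q at y, i.e. ∃z(Rxz∧Rzy).
Conversely, any frame satisfying forall x forall y (Rxy -> exists z (Rxz & Rzy)) validates the schema.
So the correspondent is density.

Density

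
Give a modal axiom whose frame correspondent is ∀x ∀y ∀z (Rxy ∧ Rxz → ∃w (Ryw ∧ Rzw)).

This is convergence; the standard corresponding axiom is .2: ◇□p → □◇p.
Suppose ◇□p→□◇p is valid. Take Rxy, Rxz and set V(p)={w : Ryw}. Then □p at y so ◇□p at x, so □◇p at x, so ◇p at z, giving w with Rzw and Ryw.

◇□p → □◇p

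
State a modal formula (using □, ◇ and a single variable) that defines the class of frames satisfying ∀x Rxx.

□p → p

A defining formula is □p → p (the T axiom).
Suppose □p→p is valid. At any x set V(p)={w : Rxw}. Then □p holds at x, so p holds at x, i.e. Rxx.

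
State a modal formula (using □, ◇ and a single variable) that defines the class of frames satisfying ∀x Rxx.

□p → p

This is reflexivity; the standard corresponding axiom is T: □p → p.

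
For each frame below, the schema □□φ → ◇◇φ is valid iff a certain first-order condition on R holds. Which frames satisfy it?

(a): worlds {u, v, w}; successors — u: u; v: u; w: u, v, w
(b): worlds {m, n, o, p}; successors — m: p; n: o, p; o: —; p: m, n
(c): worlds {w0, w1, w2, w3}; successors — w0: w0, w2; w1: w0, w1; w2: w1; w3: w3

(a), (c)

This is the axiom for a generalized confluence (Geach) condition; its first-order frame correspondent is ∀x ∃w (xR²w ∧ xR²w).
(a): holds.
(b): fails — at o but no w with oR²w and oR²w.
(c): holds.
Valid on: (a), (c).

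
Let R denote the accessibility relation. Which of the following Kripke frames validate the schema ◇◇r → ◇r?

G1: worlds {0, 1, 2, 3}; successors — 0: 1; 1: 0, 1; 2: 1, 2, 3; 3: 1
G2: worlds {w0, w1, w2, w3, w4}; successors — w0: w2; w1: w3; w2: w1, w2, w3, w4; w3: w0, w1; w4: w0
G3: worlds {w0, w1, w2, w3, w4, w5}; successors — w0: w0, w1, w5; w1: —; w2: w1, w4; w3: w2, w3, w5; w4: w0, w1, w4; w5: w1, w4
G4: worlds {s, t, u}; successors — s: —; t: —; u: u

This is the axiom for transitivity; its first-order frame correspondent is ∀x ∀y ∀z (Rxy ∧ Ryz → Rxz).
G1: fails — R31 and R10 but not R30.
G2: fails — Rw2w4 and Rw4w0 but not Rw2w0.
G3: fails — Rw2w4 and Rw4w0 but not Rw2w0.
G4: satisfies the condition.
Valid on: G4.

G4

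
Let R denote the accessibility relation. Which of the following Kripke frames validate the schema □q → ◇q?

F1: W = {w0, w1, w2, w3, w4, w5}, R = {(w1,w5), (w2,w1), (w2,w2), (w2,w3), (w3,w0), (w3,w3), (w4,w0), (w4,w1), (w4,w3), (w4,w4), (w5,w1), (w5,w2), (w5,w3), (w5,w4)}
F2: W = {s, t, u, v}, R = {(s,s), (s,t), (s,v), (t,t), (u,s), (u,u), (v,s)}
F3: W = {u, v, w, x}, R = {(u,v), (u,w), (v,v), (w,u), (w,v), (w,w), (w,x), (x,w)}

This is the axiom for seriality; its first-order frame correspondent is ∀x ∃y Rxy.
F1: fails — world w0 has no successor.
F2: ✓.
F3: ✓.

F2, F3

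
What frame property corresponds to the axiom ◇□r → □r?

Equivalently (dual form): ◇r → □◇r.
Suppose ◇r→□◇r is valid. Take Rxy, Rxz and set V(r)={y}. Then ◇r at x, so □◇r at x, so ◇r at z, so some w with Rzw has r; w=y, i.e. Rzy. By symmetry of the argument, Ryz.
The converse is a direct semantic check.
Frame condition: ∀x ∀y ∀z (Rxy ∧ Rxz → Ryz).

the Euclidean property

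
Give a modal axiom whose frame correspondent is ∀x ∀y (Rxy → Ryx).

q → □◇q

This is symmetry; the standard corresponding axiom is B: q → □◇q.
Suppose q→□◇q is valid. Take Rxy and set V(q)={x}. Then q at x, so □◇q at x, so ◇q at y, so some z with Ryz has q; z=x, i.e. Ryx.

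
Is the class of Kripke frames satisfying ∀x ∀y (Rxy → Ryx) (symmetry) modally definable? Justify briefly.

The condition is symmetry. A defining modal formula is q → □◇q.
Suppose q→□◇q is valid. Take Rxy and set V(q)={x}. Then q at x, so □◇q at x, so ◇q at y, so some z with Ryz has q; z=x, i.e. Ryx.

Definable; q → □◇q defines it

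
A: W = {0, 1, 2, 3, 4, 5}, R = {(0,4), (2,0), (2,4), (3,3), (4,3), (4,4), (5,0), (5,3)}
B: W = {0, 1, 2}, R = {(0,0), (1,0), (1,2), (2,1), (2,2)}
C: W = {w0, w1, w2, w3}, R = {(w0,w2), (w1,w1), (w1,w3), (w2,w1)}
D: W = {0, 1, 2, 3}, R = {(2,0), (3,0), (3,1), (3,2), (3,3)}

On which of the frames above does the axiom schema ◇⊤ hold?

B

This is the axiom for seriality; its first-order frame correspondent is ∀x ∃y Rxy.
A: fails — world 1 has no successor.
B: holds.
C: fails — world w3 has no successor.
D: fails — world 0 has no successor.
Valid on: B.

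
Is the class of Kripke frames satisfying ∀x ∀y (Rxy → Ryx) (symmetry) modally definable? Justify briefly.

Yes, by r → □◇r

This is a Sahlqvist condition; the B axiom r → □◇r defines it.
Suppose r→□◇r is valid. Take Rxy and set V(r)={x}. Then r at x, so □◇r at x, so ◇r at y, so some z with Ryz has r; z=x, i.e. Ryx.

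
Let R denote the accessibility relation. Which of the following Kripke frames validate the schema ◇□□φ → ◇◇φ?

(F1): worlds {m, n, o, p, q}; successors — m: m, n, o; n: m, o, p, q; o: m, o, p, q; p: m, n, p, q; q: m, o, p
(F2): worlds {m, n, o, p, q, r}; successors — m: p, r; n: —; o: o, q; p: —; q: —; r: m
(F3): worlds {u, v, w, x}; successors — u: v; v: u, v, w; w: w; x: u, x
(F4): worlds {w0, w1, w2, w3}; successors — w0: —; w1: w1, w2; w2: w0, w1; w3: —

(F1), (F3)

The schema corresponds to a generalized confluence (Geach) condition: ∀x ∀y (xRy → ∃w (yR²w ∧ xR²w)).
(F1): holds.
(F2): fails — mRp but no w with pR²w and mR²w.
(F3): holds.
(F4): fails — w2Rw0 but no w with w0R²w and w2R²w.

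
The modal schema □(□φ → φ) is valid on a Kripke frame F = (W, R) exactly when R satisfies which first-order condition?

Suppose □(□φ→φ) is valid. Take Rxy and set V(φ)={w : Ryw}. Then at y, □φ holds; since □(□φ→φ) at x, □φ→φ at y, so φ at y, i.e. Ryy.

Shift-reflexivity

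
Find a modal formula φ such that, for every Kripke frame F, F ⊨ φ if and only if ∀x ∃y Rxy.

The condition is seriality. The D schema □r → ◇r defines it.
Suppose □r→◇r is valid. At any x set V(r)=W. Then □r at x, so ◇r at x, so x has a successor.

□r → ◇r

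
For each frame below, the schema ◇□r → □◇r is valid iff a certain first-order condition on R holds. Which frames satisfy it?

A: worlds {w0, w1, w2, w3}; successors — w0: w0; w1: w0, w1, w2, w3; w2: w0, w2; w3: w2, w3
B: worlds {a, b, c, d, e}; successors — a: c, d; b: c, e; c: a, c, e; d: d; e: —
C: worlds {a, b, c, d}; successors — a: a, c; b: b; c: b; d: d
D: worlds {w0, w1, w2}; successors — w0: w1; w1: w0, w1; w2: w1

D

This is the axiom for convergence; its first-order frame correspondent is ∀x ∀y ∀z (Rxy ∧ Rxz → ∃w (Ryw ∧ Rzw)).
A: fails — Rw1w0 and Rw1w3 but w0 and w3 have no common successor.
B: fails — Rac and Rad but c and d have no common successor.
C: fails — Raa and Rac but a and c have no common successor.
D: satisfies the condition.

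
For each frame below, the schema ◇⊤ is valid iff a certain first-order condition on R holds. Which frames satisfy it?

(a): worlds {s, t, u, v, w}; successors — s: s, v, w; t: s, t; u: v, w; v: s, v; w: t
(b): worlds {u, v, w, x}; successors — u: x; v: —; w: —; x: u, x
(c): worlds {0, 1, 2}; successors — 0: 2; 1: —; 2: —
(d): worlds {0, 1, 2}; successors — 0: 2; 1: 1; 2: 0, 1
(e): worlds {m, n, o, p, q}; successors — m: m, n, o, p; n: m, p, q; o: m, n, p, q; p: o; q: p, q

Frame correspondent (Sahlqvist): ∀x ∃y Rxy — i.e. seriality.
(a): ✓.
(b): fails — world v has no successor.
(c): fails — world 1 has no successor.
(d): ✓.
(e): ✓.

(a), (d), (e)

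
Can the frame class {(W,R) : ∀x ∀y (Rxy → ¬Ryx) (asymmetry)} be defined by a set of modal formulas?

No

Any modally definable frame class is closed under surjective bounded morphisms.
The 3-cycle (worlds a,b,c with a→b→c→a) is asymmetric. Mapping every world to a single reflexive point • is a surjective bounded morphism, and the reflexive point is not asymmetric (R•• but asymmetry requires ¬R••).
Hence asymmetry is not modally definable.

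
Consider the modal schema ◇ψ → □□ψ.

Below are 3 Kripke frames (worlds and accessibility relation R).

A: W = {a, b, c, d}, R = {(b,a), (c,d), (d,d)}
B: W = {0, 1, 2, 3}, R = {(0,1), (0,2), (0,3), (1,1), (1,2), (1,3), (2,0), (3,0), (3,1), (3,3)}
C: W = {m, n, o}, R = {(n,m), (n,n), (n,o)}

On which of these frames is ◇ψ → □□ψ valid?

This is the axiom for a generalized confluence (Geach) condition; its first-order frame correspondent is ∀x ∀y ∀z ((xRy ∧ xR²z) → ∃w (y = w ∧ z = w)).
A: condition met.
B: fails — 0R1, 0R²0 but 1 ≠ 0.
C: fails — nRm, nR²n but m ≠ n.

A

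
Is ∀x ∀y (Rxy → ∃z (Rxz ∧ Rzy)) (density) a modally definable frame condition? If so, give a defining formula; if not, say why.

Yes — defined by □□p → □p

Yes: it is density, defined by the C4 schema □□p → □p.
Suppose □□p→□p is valid. Take Rxy and set V(p)={w : xR²w}. Then □□p at x, so □p at x, so p at y, i.e. ∃z(Rxz∧Rzy).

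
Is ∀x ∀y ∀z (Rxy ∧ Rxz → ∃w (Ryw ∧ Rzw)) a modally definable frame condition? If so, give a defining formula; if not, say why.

Yes — defined by ◇□p → □◇p

This is a Sahlqvist condition; the .2 axiom ◇□p → □◇p defines it.
Suppose ◇□p→□◇p is valid. Take Rxy, Rxz and set V(p)={w : Ryw}. Then □p at y so ◇□p at x, so □◇p at x, so ◇p at z, giving w with Rzw and Ryw.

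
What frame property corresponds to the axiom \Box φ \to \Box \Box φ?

Transitivity

Suppose □φ→□□φ is valid. Take Rxy, Ryz and set V(φ)={w : Rxw}. Then □φ at x, so □□φ at x, so □φ at y, so φ at z, i.e. Rxz.
The converse is a direct semantic check.
So the correspondent is transitivity.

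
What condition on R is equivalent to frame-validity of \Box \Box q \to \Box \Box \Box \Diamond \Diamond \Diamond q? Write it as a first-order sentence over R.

\forall x \forall z (x R^3 z \to \exists w (x R^2 w \wedge z R^3 w))

This is a Sahlqvist (Geach-type) schema ◇^0□^2q → □^3◇^3q.
Minimal-valuation argument: fix x; take any y with xR^0y and any z with xR^3z. Set V(q) to the set of worlds R-reachable from y in exactly 2 steps. Then □^2q holds at y, so the antecedent holds at x; validity forces ◇^3q at z, giving a w with zR^3w and yR^2w.
First-order correspondent: \forall x \forall z (x R^3 z \to \exists w (x R^2 w \wedge z R^3 w)).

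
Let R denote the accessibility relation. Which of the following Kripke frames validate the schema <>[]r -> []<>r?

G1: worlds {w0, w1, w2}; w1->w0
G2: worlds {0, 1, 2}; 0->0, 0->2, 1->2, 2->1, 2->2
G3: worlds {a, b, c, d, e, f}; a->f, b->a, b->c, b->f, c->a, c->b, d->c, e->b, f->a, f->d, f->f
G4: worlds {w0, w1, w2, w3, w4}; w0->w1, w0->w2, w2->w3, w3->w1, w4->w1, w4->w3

Frame correspondent (Sahlqvist): forall x forall y forall z (Rxy & Rxz -> exists w (Ryw & Rzw)) — i.e. convergence.
G1: fails — Rw1w0 and Rw1w0 but w0 and w0 have no common successor.
G2: ✓.
G3: fails — Rbc and Rba but c and a have no common successor.
G4: fails — Rw0w1 and Rw0w1 but w1 and w1 have no common successor.
Valid on: G2.

G2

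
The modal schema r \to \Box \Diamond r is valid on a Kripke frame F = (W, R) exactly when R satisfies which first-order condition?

Symmetry

This is the B axiom.
Its frame correspondent is symmetry — \forall x \forall y (Rxy \to Ryx).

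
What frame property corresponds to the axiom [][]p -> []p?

density

This is the C4 axiom.
It corresponds to density: forall x forall y (Rxy -> exists z (Rxz & Rzy)).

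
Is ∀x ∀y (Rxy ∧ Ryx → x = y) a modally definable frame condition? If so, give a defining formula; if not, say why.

Any modally definable frame class is closed under surjective bounded morphisms.
The 4-cycle (worlds a,b,c,d with a→b→c→d→a) is antisymmetric. Sending even-indexed worlds to • and odd-indexed worlds to ∘ is a surjective bounded morphism onto the two-world frame with •↔∘, which is not antisymmetric.
Hence antisymmetry is not modally definable.

Not modally definable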